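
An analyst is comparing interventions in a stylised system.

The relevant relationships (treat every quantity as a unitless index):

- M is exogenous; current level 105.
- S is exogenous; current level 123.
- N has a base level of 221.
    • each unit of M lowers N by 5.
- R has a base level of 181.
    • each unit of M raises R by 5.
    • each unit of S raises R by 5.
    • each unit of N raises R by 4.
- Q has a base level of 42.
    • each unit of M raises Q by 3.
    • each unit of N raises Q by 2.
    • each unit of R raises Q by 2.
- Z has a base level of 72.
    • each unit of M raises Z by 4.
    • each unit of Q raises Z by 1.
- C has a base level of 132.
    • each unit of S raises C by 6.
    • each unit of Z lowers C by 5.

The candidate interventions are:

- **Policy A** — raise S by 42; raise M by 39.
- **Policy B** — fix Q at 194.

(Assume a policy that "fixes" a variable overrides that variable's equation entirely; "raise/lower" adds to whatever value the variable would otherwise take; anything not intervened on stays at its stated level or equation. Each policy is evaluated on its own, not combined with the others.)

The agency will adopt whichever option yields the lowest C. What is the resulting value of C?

-2560

Policy A (S + 42, M + 39):
  M = 105 + 39 = 144
  S = 123 + 42 = 165
  N = 221 − 5·144 = -499
  R = 181 + 5·144 + 5·165 + 4·(-499) = -270
  Q = 42 + 3·144 + 2·(-499) + 2·(-270) = -1064
  Z = 72 + 4·144 + (-1064) = -416
  C = 132 + 6·165 − 5·(-416) = 3202
Policy B (Q := 194):
  M = 105
  S = 123
  N = 221 − 5·105 = -304
  R = 181 + 5·105 + 5·123 + 4·(-304) = 105
  Q = 194
  Z = 72 + 4·105 + 194 = 686
  C = 132 + 6·123 − 5·686 = -2560
Comparing — Policy A: C=3202, Policy B: C=-2560. Lowest is -2560 (Policy B).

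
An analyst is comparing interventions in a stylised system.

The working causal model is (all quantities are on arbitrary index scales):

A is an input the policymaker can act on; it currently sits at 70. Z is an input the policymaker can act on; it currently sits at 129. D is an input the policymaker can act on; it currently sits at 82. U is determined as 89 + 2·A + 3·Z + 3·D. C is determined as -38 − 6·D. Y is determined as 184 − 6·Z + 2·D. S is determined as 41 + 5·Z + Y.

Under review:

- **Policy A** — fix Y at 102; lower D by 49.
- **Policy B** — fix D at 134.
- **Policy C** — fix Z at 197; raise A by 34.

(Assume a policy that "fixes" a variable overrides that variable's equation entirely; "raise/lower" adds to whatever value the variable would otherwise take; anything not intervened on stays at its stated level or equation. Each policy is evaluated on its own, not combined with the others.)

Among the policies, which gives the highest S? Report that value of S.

788

Policy A (Y := 102, D − 49):
  Z = 129
  D = 82 − 49 = 33
  Y = 102
  S = 41 + 5·129 + 102 = 788
Policy B (D := 134):
  Z = 129
  D = 134
  Y = 184 − 6·129 + 2·134 = -322
  S = 41 + 5·129 + (-322) = 364
Policy C (Z := 197, A + 34):
  Z = 197
  D = 82
  Y = 184 − 6·197 + 2·82 = -834
  S = 41 + 5·197 + (-834) = 192
Comparing — Policy A: S=788, Policy B: S=364, Policy C: S=192. Highest is 788 (Policy A).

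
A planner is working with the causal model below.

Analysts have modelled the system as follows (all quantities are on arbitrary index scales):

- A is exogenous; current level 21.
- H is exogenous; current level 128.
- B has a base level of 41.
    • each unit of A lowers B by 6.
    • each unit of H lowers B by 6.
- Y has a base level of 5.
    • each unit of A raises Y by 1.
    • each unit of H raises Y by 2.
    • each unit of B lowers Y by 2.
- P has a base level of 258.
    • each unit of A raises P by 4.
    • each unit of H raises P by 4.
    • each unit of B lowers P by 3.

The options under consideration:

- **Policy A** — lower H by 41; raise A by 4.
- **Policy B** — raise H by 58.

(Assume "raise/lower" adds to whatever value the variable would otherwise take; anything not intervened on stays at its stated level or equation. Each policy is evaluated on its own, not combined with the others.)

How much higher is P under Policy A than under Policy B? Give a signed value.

-2090

Policy A (H − 41, A + 4):
  A = 21 + 4 = 25
  H = 128 − 41 = 87
  B = 41 − 6·25 − 6·87 = -631
  P = 258 + 4·25 + 4·87 − 3·(-631) = 2599
Policy B (H + 58):
  A = 21
  H = 128 + 58 = 186
  B = 41 − 6·21 − 6·186 = -1201
  P = 258 + 4·21 + 4·186 − 3·(-1201) = 4689
P: 2599 − 4689 = -2090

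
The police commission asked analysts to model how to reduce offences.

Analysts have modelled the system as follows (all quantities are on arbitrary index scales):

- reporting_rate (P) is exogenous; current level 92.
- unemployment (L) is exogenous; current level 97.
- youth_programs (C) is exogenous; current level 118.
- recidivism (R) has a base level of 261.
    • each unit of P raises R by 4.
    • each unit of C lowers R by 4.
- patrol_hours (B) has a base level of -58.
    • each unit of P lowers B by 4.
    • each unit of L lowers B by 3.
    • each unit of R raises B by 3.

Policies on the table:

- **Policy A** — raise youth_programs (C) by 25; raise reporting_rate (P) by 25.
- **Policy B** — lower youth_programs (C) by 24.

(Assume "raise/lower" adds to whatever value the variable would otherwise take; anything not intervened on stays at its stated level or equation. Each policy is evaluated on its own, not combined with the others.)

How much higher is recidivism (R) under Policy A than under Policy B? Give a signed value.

-96

Policy A (C + 25, P + 25):
  P = 92 + 25 = 117
  C = 118 + 25 = 143
  R = 261 + 4·117 − 4·143 = 157
Policy B (C − 24):
  P = 92
  C = 118 − 24 = 94
  R = 261 + 4·92 − 4·94 = 253
R: 157 − 253 = -96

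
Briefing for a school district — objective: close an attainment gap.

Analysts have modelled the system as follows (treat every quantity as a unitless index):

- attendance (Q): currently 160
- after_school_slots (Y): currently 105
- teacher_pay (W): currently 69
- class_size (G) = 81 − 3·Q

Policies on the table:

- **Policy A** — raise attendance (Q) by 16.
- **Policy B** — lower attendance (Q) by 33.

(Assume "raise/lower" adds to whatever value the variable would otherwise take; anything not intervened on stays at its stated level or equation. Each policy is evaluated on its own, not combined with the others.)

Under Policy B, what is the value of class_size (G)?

Policy B (Q − 33):
  Q = 160 − 33 = 127
  G = 81 − 3·127 = -300

-300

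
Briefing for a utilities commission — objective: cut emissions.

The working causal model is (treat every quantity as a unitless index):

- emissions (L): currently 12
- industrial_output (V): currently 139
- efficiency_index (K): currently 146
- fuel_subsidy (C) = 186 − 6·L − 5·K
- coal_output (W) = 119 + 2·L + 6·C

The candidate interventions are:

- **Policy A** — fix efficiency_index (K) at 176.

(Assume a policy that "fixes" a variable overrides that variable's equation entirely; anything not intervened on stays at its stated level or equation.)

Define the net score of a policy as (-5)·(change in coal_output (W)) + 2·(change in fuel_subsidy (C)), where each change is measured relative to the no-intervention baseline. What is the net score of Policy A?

4200

Baseline:
  L = 12
  K = 146
  C = 186 − 6·12 − 5·146 = -616
  W = 119 + 2·12 + 6·(-616) = -3553
Policy A (K := 176):
  L = 12
  K = 176
  C = 186 − 6·12 − 5·176 = -766
  W = 119 + 2·12 + 6·(-766) = -4453
ΔW = -4453 − (-3553) = -900; ΔC = -766 − (-616) = -150
Score = (-5)·(-900) + 2·(-150) = 4200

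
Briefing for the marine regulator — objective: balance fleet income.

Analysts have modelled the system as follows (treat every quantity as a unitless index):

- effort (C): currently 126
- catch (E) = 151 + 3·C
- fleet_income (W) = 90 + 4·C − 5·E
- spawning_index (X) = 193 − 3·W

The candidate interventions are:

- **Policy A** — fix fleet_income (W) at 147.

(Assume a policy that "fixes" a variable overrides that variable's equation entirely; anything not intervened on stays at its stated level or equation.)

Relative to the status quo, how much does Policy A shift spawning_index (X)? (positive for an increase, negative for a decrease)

-6594

Baseline:
  C = 126
  E = 151 + 3·126 = 529
  W = 90 + 4·126 − 5·529 = -2051
  X = 193 − 3·(-2051) = 6346
Policy A (W := 147):
  C = 126
  E = 151 + 3·126 = 529
  W = 147
  X = 193 − 3·147 = -248
Change in X: -248 − 6346 = -6594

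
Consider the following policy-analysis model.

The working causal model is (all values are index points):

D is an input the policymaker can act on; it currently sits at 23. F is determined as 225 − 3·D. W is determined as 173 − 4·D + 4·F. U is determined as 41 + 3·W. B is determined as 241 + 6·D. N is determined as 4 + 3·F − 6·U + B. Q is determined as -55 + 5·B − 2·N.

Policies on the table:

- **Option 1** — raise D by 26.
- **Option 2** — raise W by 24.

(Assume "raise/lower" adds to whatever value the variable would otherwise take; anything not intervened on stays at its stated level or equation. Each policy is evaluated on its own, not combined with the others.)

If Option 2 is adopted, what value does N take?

Option 2 (W + 24):
  D = 23
  F = 225 − 3·23 = 156
  W = 173 − 4·23 + 4·156 (+24 from intervention) = 729
  U = 41 + 3·729 = 2228
  B = 241 + 6·23 = 379
  N = 4 + 3·156 − 6·2228 + 379 = -12517

-12517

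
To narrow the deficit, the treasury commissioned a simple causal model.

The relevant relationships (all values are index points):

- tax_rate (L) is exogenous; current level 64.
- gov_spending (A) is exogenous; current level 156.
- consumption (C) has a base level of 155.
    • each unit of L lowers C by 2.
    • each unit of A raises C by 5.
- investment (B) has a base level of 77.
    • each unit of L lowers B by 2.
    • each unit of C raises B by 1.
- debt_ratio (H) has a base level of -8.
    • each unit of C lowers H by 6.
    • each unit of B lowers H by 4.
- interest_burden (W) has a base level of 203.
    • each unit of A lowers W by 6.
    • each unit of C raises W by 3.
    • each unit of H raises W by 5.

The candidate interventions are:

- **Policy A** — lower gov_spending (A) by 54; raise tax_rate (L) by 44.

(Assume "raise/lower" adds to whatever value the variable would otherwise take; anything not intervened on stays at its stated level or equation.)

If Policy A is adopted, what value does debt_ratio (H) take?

-3942

Policy A (A − 54, L + 44):
  L = 64 + 44 = 108
  A = 156 − 54 = 102
  C = 155 − 2·108 + 5·102 = 449
  B = 77 − 2·108 + 449 = 310
  H = -8 − 6·449 − 4·310 = -3942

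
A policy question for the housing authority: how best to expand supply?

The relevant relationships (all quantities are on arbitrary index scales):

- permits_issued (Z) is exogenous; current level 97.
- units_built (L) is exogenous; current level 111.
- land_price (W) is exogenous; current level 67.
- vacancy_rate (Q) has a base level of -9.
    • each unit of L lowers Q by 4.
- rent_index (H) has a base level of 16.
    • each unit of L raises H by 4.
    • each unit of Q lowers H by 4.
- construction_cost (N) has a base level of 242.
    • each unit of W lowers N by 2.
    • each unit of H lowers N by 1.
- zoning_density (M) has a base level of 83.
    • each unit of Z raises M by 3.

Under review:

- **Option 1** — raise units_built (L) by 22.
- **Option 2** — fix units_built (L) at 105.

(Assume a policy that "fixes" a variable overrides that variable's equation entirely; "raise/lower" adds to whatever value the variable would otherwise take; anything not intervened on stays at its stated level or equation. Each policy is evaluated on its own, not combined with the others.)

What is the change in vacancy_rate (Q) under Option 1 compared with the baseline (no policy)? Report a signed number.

-88

Baseline:
  L = 111
  Q = -9 − 4·111 = -453
Option 1 (L + 22):
  L = 111 + 22 = 133
  Q = -9 − 4·133 = -541
Change in Q: -541 − (-453) = -88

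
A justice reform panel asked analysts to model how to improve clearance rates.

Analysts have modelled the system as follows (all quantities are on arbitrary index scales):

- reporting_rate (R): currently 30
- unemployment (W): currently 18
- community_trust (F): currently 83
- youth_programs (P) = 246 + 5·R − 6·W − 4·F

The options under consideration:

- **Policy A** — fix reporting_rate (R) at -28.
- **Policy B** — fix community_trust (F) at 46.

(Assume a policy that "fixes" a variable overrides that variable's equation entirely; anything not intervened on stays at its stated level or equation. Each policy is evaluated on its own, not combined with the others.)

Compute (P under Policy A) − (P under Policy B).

-438

Policy A (R := -28):
  R = -28
  W = 18
  F = 83
  P = 246 + 5·(-28) − 6·18 − 4·83 = -334
Policy B (F := 46):
  R = 30
  W = 18
  F = 46
  P = 246 + 5·30 − 6·18 − 4·46 = 104
P: -334 − 104 = -438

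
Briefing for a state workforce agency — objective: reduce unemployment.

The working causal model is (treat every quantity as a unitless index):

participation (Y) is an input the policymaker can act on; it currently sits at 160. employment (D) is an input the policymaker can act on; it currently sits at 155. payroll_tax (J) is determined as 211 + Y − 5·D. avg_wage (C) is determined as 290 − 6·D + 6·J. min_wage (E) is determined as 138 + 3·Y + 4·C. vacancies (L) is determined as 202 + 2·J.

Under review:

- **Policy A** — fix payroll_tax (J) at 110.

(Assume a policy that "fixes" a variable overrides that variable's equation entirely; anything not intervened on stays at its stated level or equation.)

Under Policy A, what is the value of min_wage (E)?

698

Policy A (J := 110):
  Y = 160
  D = 155
  J = 110
  C = 290 − 6·155 + 6·110 = 20
  E = 138 + 3·160 + 4·20 = 698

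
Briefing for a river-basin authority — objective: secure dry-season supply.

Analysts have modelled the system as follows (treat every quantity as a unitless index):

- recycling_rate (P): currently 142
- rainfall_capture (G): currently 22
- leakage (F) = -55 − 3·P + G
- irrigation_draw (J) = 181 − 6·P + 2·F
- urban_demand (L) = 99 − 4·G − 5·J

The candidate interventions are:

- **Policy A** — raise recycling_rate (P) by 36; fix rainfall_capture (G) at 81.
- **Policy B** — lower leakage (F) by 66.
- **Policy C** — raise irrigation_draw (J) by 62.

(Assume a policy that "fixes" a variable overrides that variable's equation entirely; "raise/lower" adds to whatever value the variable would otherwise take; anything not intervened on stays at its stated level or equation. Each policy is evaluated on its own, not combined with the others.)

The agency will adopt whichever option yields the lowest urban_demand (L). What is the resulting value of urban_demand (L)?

7646

Policy A (P + 36, G := 81):
  P = 142 + 36 = 178
  G = 81
  F = -55 − 3·178 + 81 = -508
  J = 181 − 6·178 + 2·(-508) = -1903
  L = 99 − 4·81 − 5·(-1903) = 9290
Policy B (F − 66):
  P = 142
  G = 22
  F = -55 − 3·142 + 22 (−66 from intervention) = -525
  J = 181 − 6·142 + 2·(-525) = -1721
  L = 99 − 4·22 − 5·(-1721) = 8616
Policy C (J + 62):
  P = 142
  G = 22
  F = -55 − 3·142 + 22 = -459
  J = 181 − 6·142 + 2·(-459) (+62 from intervention) = -1527
  L = 99 − 4·22 − 5·(-1527) = 7646
Comparing — Policy A: L=9290, Policy B: L=8616, Policy C: L=7646. Lowest is 7646 (Policy C).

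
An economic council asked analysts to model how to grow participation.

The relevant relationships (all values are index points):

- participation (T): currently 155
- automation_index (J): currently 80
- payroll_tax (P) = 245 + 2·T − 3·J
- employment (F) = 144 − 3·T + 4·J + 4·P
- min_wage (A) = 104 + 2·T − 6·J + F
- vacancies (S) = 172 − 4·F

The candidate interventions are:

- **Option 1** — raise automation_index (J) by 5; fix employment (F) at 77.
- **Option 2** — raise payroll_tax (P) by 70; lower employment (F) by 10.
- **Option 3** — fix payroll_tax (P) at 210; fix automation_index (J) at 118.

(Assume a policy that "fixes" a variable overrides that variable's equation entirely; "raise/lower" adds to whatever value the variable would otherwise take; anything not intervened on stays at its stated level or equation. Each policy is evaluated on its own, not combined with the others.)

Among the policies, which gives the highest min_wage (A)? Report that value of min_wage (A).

Option 1 (J + 5, F := 77):
  T = 155
  J = 80 + 5 = 85
  P = 245 + 2·155 − 3·85 = 300
  F = 77
  A = 104 + 2·155 − 6·85 + 77 = -19
Option 2 (P + 70, F − 10):
  T = 155
  J = 80
  P = 245 + 2·155 − 3·80 (+70 from intervention) = 385
  F = 144 − 3·155 + 4·80 + 4·385 (−10 from intervention) = 1529
  A = 104 + 2·155 − 6·80 + 1529 = 1463
Option 3 (P := 210, J := 118):
  T = 155
  J = 118
  P = 210
  F = 144 − 3·155 + 4·118 + 4·210 = 991
  A = 104 + 2·155 − 6·118 + 991 = 697
Comparing — Option 1: A=-19, Option 2: A=1463, Option 3: A=697. Highest is 1463 (Option 2).

1463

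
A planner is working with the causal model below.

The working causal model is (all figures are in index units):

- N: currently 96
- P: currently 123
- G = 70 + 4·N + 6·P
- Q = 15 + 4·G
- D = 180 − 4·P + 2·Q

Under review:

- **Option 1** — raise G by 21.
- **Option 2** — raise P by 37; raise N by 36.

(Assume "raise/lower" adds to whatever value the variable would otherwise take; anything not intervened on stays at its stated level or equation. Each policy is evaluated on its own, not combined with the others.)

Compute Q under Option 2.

Option 2 (P + 37, N + 36):
  N = 96 + 36 = 132
  P = 123 + 37 = 160
  G = 70 + 4·132 + 6·160 = 1558
  Q = 15 + 4·1558 = 6247

6247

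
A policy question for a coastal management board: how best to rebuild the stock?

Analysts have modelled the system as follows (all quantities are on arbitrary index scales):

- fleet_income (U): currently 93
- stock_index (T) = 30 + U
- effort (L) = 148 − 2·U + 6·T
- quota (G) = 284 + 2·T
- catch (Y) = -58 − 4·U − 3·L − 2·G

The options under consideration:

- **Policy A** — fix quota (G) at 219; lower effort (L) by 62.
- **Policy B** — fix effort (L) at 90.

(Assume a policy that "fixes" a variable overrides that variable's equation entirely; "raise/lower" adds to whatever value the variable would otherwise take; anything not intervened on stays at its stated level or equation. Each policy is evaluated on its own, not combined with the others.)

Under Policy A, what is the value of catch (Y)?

-2782

Policy A (G := 219, L − 62):
  U = 93
  T = 30 + 93 = 123
  L = 148 − 2·93 + 6·123 (−62 from intervention) = 638
  G = 219
  Y = -58 − 4·93 − 3·638 − 2·219 = -2782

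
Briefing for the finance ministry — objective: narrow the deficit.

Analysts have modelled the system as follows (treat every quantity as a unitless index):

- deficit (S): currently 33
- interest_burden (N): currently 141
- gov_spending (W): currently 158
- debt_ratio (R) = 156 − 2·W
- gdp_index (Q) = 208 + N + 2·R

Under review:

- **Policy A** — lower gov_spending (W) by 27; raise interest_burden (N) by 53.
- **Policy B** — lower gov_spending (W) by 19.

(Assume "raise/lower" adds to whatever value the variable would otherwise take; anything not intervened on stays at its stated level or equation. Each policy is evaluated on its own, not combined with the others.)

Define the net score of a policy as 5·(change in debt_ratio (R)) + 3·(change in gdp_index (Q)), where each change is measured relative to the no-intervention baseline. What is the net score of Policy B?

Baseline:
  N = 141
  W = 158
  R = 156 − 2·158 = -160
  Q = 208 + 141 + 2·(-160) = 29
Policy B (W − 19):
  N = 141
  W = 158 − 19 = 139
  R = 156 − 2·139 = -122
  Q = 208 + 141 + 2·(-122) = 105
ΔR = -122 − (-160) = 38; ΔQ = 105 − 29 = 76
Score = 5·38 + 3·76 = 418

418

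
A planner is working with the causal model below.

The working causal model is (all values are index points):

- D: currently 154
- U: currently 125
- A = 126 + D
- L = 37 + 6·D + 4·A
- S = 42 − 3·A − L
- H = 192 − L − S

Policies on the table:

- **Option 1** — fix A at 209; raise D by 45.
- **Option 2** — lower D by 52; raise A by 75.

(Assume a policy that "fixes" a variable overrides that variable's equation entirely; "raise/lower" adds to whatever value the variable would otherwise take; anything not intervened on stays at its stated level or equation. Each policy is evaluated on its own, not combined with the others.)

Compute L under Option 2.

1861

Option 2 (D − 52, A + 75):
  D = 154 − 52 = 102
  A = 126 + 102 (+75 from intervention) = 303
  L = 37 + 6·102 + 4·303 = 1861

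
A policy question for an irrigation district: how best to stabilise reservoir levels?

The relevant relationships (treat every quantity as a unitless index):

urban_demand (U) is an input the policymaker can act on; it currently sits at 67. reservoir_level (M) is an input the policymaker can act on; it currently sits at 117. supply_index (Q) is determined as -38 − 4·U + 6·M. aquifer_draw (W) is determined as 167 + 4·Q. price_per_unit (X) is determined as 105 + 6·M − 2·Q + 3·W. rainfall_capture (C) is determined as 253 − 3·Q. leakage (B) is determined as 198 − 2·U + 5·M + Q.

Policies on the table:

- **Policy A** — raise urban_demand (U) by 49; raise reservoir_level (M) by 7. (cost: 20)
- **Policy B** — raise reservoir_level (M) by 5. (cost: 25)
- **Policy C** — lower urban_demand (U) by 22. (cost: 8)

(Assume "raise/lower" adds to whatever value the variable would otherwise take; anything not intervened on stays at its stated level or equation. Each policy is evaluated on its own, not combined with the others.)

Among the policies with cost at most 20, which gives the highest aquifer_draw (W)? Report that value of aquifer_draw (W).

2103

Policy A (U + 49, M + 7):
  U = 67 + 49 = 116
  M = 117 + 7 = 124
  Q = -38 − 4·116 + 6·124 = 242
  W = 167 + 4·242 = 1135
Policy C (U − 22):
  U = 67 − 22 = 45
  M = 117
  Q = -38 − 4·45 + 6·117 = 484
  W = 167 + 4·484 = 2103
Comparing — Policy A: W=1135, Policy C: W=2103. Highest is 2103 (Policy C).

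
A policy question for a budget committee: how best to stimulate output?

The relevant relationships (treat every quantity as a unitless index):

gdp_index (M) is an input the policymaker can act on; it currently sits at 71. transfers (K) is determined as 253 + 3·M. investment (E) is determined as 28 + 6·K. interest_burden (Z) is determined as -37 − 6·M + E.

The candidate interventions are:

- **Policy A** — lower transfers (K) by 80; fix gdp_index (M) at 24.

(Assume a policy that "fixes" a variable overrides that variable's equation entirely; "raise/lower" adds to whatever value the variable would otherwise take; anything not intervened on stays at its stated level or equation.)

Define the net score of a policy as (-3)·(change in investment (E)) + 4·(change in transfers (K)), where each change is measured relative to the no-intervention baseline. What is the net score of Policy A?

Baseline:
  M = 71
  K = 253 + 3·71 = 466
  E = 28 + 6·466 = 2824
Policy A (K − 80, M := 24):
  M = 24
  K = 253 + 3·24 (−80 from intervention) = 245
  E = 28 + 6·245 = 1498
ΔE = 1498 − 2824 = -1326; ΔK = 245 − 466 = -221
Score = (-3)·(-1326) + 4·(-221) = 3094

3094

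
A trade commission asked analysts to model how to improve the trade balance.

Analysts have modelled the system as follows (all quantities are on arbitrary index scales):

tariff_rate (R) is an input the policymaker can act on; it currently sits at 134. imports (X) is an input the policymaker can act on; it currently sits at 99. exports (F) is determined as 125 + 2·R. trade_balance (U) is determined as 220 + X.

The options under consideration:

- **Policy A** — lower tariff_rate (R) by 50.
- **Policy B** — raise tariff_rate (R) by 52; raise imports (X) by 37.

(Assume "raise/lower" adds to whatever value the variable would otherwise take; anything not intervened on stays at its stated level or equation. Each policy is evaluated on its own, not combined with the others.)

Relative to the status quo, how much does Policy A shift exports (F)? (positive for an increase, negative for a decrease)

-100

Baseline:
  R = 134
  F = 125 + 2·134 = 393
Policy A (R − 50):
  R = 134 − 50 = 84
  F = 125 + 2·84 = 293
Change in F: 293 − 393 = -100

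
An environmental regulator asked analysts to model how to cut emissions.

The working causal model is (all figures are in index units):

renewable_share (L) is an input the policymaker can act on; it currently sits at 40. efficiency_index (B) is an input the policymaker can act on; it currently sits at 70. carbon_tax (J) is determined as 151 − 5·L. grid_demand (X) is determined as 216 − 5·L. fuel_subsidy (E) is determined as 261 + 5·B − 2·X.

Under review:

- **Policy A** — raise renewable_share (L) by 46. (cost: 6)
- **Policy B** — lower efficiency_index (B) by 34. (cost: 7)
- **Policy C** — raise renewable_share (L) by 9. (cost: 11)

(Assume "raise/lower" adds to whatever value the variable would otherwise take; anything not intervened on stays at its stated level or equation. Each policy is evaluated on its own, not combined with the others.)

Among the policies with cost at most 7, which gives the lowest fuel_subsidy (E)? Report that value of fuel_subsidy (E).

Policy A (L + 46):
  L = 40 + 46 = 86
  B = 70
  X = 216 − 5·86 = -214
  E = 261 + 5·70 − 2·(-214) = 1039
Policy B (B − 34):
  L = 40
  B = 70 − 34 = 36
  X = 216 − 5·40 = 16
  E = 261 + 5·36 − 2·16 = 409
Comparing — Policy A: E=1039, Policy B: E=409. Lowest is 409 (Policy B).

409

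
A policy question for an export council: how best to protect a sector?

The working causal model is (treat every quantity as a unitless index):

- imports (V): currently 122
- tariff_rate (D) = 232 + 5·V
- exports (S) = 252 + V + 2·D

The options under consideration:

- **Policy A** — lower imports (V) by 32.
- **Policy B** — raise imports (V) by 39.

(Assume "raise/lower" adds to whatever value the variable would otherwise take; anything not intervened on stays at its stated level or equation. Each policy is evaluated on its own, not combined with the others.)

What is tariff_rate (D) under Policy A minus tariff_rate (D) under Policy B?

-355

Policy A (V − 32):
  V = 122 − 32 = 90
  D = 232 + 5·90 = 682
Policy B (V + 39):
  V = 122 + 39 = 161
  D = 232 + 5·161 = 1037
D: 682 − 1037 = -355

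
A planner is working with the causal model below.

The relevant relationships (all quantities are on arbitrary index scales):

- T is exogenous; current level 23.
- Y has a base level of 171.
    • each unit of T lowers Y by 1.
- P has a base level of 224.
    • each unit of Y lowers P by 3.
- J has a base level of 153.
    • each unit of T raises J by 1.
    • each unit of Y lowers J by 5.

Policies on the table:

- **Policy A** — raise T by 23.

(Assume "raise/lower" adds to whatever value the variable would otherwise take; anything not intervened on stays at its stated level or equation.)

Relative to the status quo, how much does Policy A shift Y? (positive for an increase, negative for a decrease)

Baseline:
  T = 23
  Y = 171 − 23 = 148
Policy A (T + 23):
  T = 23 + 23 = 46
  Y = 171 − 46 = 125
Change in Y: 125 − 148 = -23

-23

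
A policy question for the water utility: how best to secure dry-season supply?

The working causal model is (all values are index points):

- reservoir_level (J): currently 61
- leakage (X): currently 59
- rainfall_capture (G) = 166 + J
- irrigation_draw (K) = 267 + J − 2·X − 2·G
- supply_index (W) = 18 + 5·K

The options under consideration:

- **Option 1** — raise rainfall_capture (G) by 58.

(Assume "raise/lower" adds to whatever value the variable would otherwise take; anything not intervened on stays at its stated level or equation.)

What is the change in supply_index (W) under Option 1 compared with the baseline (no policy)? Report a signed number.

-580

Baseline:
  J = 61
  X = 59
  G = 166 + 61 = 227
  K = 267 + 61 − 2·59 − 2·227 = -244
  W = 18 + 5·(-244) = -1202
Option 1 (G + 58):
  J = 61
  X = 59
  G = 166 + 61 (+58 from intervention) = 285
  K = 267 + 61 − 2·59 − 2·285 = -360
  W = 18 + 5·(-360) = -1782
Change in W: -1782 − (-1202) = -580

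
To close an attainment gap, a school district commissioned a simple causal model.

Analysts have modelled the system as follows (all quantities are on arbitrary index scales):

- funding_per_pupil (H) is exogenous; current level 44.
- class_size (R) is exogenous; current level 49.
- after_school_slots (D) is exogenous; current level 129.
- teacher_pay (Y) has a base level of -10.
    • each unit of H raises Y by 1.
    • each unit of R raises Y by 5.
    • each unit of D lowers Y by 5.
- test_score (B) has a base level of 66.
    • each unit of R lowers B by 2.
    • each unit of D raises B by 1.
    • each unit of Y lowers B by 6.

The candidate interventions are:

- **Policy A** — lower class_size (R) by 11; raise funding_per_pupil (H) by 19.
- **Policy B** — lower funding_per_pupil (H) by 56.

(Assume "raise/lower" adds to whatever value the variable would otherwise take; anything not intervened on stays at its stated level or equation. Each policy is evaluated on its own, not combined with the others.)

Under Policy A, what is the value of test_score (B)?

Policy A (R − 11, H + 19):
  H = 44 + 19 = 63
  R = 49 − 11 = 38
  D = 129
  Y = -10 + 63 + 5·38 − 5·129 = -402
  B = 66 − 2·38 + 129 − 6·(-402) = 2531

2531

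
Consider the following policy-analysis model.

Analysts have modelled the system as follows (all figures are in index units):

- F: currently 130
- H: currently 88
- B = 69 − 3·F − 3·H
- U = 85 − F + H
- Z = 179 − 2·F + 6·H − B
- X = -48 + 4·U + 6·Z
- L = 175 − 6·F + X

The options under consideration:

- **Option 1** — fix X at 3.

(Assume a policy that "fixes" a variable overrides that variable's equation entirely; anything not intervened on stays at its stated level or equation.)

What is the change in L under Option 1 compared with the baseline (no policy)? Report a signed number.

Baseline:
  F = 130
  H = 88
  B = 69 − 3·130 − 3·88 = -585
  U = 85 − 130 + 88 = 43
  Z = 179 − 2·130 + 6·88 − (-585) = 1032
  X = -48 + 4·43 + 6·1032 = 6316
  L = 175 − 6·130 + 6316 = 5711
Option 1 (X := 3):
  F = 130
  H = 88
  B = 69 − 3·130 − 3·88 = -585
  U = 85 − 130 + 88 = 43
  Z = 179 − 2·130 + 6·88 − (-585) = 1032
  X = 3
  L = 175 − 6·130 + 3 = -602
Change in L: -602 − 5711 = -6313

-6313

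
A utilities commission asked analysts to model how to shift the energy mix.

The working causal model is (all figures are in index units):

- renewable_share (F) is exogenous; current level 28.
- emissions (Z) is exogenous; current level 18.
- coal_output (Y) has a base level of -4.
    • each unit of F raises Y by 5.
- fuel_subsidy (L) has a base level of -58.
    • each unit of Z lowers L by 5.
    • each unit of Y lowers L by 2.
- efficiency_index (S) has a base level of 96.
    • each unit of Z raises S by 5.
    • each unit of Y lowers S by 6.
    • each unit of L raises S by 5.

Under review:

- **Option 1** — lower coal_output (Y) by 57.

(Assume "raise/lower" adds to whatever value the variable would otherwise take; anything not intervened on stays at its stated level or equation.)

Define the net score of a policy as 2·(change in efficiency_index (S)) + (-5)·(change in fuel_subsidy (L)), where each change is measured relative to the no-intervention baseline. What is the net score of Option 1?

Baseline:
  F = 28
  Z = 18
  Y = -4 + 5·28 = 136
  L = -58 − 5·18 − 2·136 = -420
  S = 96 + 5·18 − 6·136 + 5·(-420) = -2730
Option 1 (Y − 57):
  F = 28
  Z = 18
  Y = -4 + 5·28 (−57 from intervention) = 79
  L = -58 − 5·18 − 2·79 = -306
  S = 96 + 5·18 − 6·79 + 5·(-306) = -1818
ΔS = -1818 − (-2730) = 912; ΔL = -306 − (-420) = 114
Score = 2·912 + (-5)·114 = 1254

1254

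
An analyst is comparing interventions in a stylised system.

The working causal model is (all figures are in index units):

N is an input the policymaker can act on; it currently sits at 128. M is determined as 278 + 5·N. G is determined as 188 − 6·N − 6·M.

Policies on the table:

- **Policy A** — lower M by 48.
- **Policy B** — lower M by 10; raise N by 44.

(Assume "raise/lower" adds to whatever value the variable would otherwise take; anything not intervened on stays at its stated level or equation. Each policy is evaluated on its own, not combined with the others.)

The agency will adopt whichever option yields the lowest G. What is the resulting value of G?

Policy A (M − 48):
  N = 128
  M = 278 + 5·128 (−48 from intervention) = 870
  G = 188 − 6·128 − 6·870 = -5800
Policy B (M − 10, N + 44):
  N = 128 + 44 = 172
  M = 278 + 5·172 (−10 from intervention) = 1128
  G = 188 − 6·172 − 6·1128 = -7612
Comparing — Policy A: G=-5800, Policy B: G=-7612. Lowest is -7612 (Policy B).

-7612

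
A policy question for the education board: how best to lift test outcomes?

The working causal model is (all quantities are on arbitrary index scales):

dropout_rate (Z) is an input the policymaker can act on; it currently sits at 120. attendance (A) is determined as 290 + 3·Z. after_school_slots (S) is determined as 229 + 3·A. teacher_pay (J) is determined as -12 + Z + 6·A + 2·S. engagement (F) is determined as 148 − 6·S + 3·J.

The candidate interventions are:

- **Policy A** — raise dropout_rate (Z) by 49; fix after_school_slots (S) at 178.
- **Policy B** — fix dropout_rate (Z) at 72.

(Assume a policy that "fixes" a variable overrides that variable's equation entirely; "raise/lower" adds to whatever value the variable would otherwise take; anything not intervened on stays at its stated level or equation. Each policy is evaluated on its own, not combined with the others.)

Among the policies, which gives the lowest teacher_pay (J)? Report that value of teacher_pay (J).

5295

Policy A (Z + 49, S := 178):
  Z = 120 + 49 = 169
  A = 290 + 3·169 = 797
  S = 178
  J = -12 + 169 + 6·797 + 2·178 = 5295
Policy B (Z := 72):
  Z = 72
  A = 290 + 3·72 = 506
  S = 229 + 3·506 = 1747
  J = -12 + 72 + 6·506 + 2·1747 = 6590
Comparing — Policy A: J=5295, Policy B: J=6590. Lowest is 5295 (Policy A).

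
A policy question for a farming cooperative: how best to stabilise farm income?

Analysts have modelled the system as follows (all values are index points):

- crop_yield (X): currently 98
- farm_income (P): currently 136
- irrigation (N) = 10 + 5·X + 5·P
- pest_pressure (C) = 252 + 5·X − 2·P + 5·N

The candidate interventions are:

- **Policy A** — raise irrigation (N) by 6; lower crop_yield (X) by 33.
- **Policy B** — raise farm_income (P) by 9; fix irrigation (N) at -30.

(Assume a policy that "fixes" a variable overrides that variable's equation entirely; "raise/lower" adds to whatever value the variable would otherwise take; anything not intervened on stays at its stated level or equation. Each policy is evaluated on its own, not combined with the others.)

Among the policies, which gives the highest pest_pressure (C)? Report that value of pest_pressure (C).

Policy A (N + 6, X − 33):
  X = 98 − 33 = 65
  P = 136
  N = 10 + 5·65 + 5·136 (+6 from intervention) = 1021
  C = 252 + 5·65 − 2·136 + 5·1021 = 5410
Policy B (P + 9, N := -30):
  X = 98
  P = 136 + 9 = 145
  N = -30
  C = 252 + 5·98 − 2·145 + 5·(-30) = 302
Comparing — Policy A: C=5410, Policy B: C=302. Highest is 5410 (Policy A).

5410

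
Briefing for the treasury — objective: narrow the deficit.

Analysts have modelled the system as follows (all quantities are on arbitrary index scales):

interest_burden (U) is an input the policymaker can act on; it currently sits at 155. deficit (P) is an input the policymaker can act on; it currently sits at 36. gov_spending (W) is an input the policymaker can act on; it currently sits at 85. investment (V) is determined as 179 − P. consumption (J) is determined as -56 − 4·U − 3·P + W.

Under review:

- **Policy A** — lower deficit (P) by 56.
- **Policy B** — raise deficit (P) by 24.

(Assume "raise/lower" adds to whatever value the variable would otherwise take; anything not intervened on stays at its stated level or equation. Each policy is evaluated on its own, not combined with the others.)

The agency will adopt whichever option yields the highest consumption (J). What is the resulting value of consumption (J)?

Policy A (P − 56):
  U = 155
  P = 36 − 56 = -20
  W = 85
  J = -56 − 4·155 − 3·(-20) + 85 = -531
Policy B (P + 24):
  U = 155
  P = 36 + 24 = 60
  W = 85
  J = -56 − 4·155 − 3·60 + 85 = -771
Comparing — Policy A: J=-531, Policy B: J=-771. Highest is -531 (Policy A).

-531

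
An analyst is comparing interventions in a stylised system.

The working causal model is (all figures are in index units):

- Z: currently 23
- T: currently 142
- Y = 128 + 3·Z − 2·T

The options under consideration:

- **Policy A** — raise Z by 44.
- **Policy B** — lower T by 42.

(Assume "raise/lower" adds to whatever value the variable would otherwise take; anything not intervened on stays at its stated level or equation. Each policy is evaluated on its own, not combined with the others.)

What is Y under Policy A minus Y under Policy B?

48

Policy A (Z + 44):
  Z = 23 + 44 = 67
  T = 142
  Y = 128 + 3·67 − 2·142 = 45
Policy B (T − 42):
  Z = 23
  T = 142 − 42 = 100
  Y = 128 + 3·23 − 2·100 = -3
Y: 45 − (-3) = 48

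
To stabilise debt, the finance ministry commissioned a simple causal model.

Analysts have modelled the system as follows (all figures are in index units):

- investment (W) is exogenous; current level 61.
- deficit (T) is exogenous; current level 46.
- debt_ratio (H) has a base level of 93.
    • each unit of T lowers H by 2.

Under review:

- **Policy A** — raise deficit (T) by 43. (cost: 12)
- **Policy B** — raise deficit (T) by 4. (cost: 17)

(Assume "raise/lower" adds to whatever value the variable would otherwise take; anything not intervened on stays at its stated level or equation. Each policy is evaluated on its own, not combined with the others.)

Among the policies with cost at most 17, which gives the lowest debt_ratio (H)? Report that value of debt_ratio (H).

Policy A (T + 43):
  T = 46 + 43 = 89
  H = 93 − 2·89 = -85
Policy B (T + 4):
  T = 46 + 4 = 50
  H = 93 − 2·50 = -7
Comparing — Policy A: H=-85, Policy B: H=-7. Lowest is -85 (Policy A).

-85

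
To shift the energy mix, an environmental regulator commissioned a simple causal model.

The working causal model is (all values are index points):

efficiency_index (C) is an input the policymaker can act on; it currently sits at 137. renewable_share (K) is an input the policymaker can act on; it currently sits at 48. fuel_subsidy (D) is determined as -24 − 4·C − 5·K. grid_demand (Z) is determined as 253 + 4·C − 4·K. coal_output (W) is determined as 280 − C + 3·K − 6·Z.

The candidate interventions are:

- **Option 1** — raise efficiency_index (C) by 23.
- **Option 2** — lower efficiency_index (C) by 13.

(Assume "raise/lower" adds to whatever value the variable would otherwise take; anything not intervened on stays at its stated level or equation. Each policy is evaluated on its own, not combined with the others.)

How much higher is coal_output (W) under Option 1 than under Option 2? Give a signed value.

-900

Option 1 (C + 23):
  C = 137 + 23 = 160
  K = 48
  Z = 253 + 4·160 − 4·48 = 701
  W = 280 − 160 + 3·48 − 6·701 = -3942
Option 2 (C − 13):
  C = 137 − 13 = 124
  K = 48
  Z = 253 + 4·124 − 4·48 = 557
  W = 280 − 124 + 3·48 − 6·557 = -3042
W: -3942 − (-3042) = -900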